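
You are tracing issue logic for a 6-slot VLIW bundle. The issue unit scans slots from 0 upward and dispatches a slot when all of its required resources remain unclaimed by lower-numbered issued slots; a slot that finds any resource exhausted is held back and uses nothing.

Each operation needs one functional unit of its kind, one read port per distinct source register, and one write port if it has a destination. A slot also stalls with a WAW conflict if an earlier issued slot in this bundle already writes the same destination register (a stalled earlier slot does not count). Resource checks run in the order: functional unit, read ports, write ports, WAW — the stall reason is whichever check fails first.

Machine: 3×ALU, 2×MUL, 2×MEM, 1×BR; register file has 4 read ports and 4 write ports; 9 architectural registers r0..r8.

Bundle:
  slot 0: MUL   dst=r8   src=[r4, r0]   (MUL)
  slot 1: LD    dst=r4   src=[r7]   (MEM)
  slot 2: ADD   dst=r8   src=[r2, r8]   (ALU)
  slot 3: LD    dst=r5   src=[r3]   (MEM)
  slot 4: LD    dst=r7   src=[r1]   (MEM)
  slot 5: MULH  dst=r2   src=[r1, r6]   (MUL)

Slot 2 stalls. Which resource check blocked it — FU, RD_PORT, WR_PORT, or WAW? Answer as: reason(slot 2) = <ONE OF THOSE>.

reason(slot 2) = RD_PORT

#0 MUL src=r4,r0 dispatched  <A:3 Mu:1 Ld:2 B:1 rd:2 wr:3>
#1 MEM src=r7 dispatched  <A:3 Mu:1 Ld:1 B:1 rd:1 wr:2>
#2 ALU src=r2,r8 held:RD_PORT  <A:3 Mu:1 Ld:1 B:1 rd:1 wr:2>
#3 MEM src=r3 dispatched  <A:3 Mu:1 Ld:0 B:1 rd:0 wr:1>
#4 MEM src=r1 held:FU  <A:3 Mu:1 Ld:0 B:1 rd:0 wr:1>
#5 MUL src=r1,r6 held:RD_PORT  <A:3 Mu:1 Ld:0 B:1 rd:0 wr:1>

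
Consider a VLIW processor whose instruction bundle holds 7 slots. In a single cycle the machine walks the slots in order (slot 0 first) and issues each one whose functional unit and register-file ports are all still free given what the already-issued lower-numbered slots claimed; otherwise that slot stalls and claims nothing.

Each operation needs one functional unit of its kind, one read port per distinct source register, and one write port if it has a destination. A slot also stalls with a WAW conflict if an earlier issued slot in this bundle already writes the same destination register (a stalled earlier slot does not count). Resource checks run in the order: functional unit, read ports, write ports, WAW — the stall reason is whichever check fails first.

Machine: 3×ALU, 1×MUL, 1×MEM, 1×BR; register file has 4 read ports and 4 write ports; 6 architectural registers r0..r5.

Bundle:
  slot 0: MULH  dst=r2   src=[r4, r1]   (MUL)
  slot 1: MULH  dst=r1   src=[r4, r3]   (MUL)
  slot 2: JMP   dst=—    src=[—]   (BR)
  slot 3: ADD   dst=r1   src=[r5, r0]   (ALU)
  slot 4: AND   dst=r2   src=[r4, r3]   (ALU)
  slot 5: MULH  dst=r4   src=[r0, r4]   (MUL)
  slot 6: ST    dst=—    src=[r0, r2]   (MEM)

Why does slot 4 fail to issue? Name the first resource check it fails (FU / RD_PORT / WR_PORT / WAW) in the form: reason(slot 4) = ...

#0 MUL src=r4,r1 dispatched  <A:3 Mu:0 Ld:1 B:1 rd:2 wr:3>
#1 MUL src=r4,r3 held:FU  <A:3 Mu:0 Ld:1 B:1 rd:2 wr:3>
#2 BR src=- dispatched  <A:3 Mu:0 Ld:1 B:0 rd:2 wr:3>
#3 ALU src=r5,r0 dispatched  <A:2 Mu:0 Ld:1 B:0 rd:0 wr:2>
#4 ALU src=r4,r3 held:RD_PORT  <A:2 Mu:0 Ld:1 B:0 rd:0 wr:2>
#5 MUL src=r0,r4 held:FU  <A:2 Mu:0 Ld:1 B:0 rd:0 wr:2>
#6 MEM src=r0,r2 held:RD_PORT  <A:2 Mu:0 Ld:1 B:0 rd:0 wr:2>

reason(slot 4) = RD_PORT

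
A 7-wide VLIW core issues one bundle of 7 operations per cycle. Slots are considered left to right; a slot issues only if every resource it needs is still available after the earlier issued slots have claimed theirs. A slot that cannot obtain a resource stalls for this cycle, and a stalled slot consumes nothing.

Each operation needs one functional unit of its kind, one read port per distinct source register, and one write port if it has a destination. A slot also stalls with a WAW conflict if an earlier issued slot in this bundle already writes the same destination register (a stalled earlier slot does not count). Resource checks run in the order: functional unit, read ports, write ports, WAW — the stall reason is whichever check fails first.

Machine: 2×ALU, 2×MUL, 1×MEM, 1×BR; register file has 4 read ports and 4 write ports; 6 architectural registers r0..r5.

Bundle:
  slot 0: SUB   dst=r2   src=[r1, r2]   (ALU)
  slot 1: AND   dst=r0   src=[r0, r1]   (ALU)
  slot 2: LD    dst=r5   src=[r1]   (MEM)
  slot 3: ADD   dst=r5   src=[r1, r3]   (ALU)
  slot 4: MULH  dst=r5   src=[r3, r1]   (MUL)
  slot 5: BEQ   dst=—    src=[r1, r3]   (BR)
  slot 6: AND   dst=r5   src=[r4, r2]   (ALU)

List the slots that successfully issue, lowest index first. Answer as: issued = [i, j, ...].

issued = [0, 1]

#0 ALU src=r1,r2 dispatched  <A:1 Mu:2 Ld:1 B:1 rd:2 wr:3>
#1 ALU src=r0,r1 dispatched  <A:0 Mu:2 Ld:1 B:1 rd:0 wr:2>
#2 MEM src=r1 held:RD_PORT  <A:0 Mu:2 Ld:1 B:1 rd:0 wr:2>
#3 ALU src=r1,r3 held:FU  <A:0 Mu:2 Ld:1 B:1 rd:0 wr:2>
#4 MUL src=r3,r1 held:RD_PORT  <A:0 Mu:2 Ld:1 B:1 rd:0 wr:2>
#5 BR src=r1,r3 held:RD_PORT  <A:0 Mu:2 Ld:1 B:1 rd:0 wr:2>
#6 ALU src=r4,r2 held:FU  <A:0 Mu:2 Ld:1 B:1 rd:0 wr:2>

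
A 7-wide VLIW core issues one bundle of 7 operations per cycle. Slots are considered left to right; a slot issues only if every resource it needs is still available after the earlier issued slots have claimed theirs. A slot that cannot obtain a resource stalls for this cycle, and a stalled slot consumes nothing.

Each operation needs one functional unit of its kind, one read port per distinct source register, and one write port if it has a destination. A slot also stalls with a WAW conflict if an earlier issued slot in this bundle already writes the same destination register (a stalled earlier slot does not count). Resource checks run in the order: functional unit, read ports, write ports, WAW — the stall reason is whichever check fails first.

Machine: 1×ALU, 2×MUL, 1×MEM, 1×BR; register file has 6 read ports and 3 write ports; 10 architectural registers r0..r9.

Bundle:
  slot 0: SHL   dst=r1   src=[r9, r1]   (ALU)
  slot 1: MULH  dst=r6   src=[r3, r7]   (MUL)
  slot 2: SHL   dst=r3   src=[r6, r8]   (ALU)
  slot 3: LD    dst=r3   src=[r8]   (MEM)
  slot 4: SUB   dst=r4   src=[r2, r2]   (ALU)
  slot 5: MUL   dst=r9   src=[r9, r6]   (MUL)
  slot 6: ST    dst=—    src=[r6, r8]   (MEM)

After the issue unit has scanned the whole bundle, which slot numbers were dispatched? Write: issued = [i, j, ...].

issued = [0, 1, 3]

#0 ALU src=r9,r1 dispatched  <A:0 Mu:2 Ld:1 B:1 rd:4 wr:2>
#1 MUL src=r3,r7 dispatched  <A:0 Mu:1 Ld:1 B:1 rd:2 wr:1>
#2 ALU src=r6,r8 held:FU  <A:0 Mu:1 Ld:1 B:1 rd:2 wr:1>
#3 MEM src=r8 dispatched  <A:0 Mu:1 Ld:0 B:1 rd:1 wr:0>
#4 ALU src=r2,r2 held:FU  <A:0 Mu:1 Ld:0 B:1 rd:1 wr:0>
#5 MUL src=r9,r6 held:RD_PORT  <A:0 Mu:1 Ld:0 B:1 rd:1 wr:0>
#6 MEM src=r6,r8 held:FU  <A:0 Mu:1 Ld:0 B:1 rd:1 wr:0>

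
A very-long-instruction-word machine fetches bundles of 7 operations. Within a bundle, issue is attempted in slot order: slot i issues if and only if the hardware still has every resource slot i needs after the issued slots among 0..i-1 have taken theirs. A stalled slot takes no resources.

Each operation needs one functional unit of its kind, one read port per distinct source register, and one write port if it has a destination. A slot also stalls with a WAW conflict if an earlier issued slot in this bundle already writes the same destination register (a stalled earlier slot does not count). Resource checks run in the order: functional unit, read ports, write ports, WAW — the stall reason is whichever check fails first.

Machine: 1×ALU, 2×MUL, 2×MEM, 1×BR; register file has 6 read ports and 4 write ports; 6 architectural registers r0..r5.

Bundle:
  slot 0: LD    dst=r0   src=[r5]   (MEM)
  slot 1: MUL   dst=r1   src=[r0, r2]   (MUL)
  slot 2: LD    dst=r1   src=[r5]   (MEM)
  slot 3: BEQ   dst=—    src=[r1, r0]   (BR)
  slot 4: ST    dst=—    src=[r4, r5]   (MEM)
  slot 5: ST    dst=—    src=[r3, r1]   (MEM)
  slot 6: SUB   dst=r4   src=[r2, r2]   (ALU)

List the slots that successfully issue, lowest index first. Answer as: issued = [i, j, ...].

  0. MEM→r0 ⇒ go  {1A/2Mu/1Ld/1B | 5r 3w}
  1. MUL→r1 ⇒ go  {1A/1Mu/1Ld/1B | 3r 2w}
  2. MEM→r1 ⇒ no(WAW)  {1A/1Mu/1Ld/1B | 3r 2w}
  3. BR ⇒ go  {1A/1Mu/1Ld/0B | 1r 2w}
  4. MEM ⇒ no(RD_PORT)  {1A/1Mu/1Ld/0B | 1r 2w}
  5. MEM ⇒ no(RD_PORT)  {1A/1Mu/1Ld/0B | 1r 2w}
  6. ALU→r4 ⇒ go  {0A/1Mu/1Ld/0B | 0r 1w}

issued = [0, 1, 3, 6]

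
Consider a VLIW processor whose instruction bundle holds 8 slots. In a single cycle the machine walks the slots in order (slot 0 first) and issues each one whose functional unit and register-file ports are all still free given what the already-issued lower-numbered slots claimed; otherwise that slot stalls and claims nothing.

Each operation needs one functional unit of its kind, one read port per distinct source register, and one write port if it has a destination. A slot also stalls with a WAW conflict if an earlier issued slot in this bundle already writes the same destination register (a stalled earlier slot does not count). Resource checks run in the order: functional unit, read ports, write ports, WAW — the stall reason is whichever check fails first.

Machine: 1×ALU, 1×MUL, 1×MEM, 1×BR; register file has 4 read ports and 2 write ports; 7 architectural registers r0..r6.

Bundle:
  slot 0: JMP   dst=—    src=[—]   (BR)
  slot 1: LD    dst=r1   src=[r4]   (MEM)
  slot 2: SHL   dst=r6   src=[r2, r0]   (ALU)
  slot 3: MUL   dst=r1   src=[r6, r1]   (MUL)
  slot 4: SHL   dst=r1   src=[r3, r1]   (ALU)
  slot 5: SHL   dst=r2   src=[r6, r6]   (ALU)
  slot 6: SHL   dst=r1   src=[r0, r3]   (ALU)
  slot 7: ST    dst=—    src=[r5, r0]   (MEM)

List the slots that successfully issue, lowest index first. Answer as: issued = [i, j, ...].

slot 0 (BR): ISSUE — free A1,Mu1,Ld1,B0 rp4 wp2
slot 1 (MEM): ISSUE — free A1,Mu1,Ld0,B0 rp3 wp1
slot 2 (ALU): ISSUE — free A0,Mu1,Ld0,B0 rp1 wp0
slot 3 (MUL): stall RD_PORT — free A0,Mu1,Ld0,B0 rp1 wp0
slot 4 (ALU): stall FU — free A0,Mu1,Ld0,B0 rp1 wp0
slot 5 (ALU): stall FU — free A0,Mu1,Ld0,B0 rp1 wp0
slot 6 (ALU): stall FU — free A0,Mu1,Ld0,B0 rp1 wp0
slot 7 (MEM): stall FU — free A0,Mu1,Ld0,B0 rp1 wp0

issued = [0, 1, 2]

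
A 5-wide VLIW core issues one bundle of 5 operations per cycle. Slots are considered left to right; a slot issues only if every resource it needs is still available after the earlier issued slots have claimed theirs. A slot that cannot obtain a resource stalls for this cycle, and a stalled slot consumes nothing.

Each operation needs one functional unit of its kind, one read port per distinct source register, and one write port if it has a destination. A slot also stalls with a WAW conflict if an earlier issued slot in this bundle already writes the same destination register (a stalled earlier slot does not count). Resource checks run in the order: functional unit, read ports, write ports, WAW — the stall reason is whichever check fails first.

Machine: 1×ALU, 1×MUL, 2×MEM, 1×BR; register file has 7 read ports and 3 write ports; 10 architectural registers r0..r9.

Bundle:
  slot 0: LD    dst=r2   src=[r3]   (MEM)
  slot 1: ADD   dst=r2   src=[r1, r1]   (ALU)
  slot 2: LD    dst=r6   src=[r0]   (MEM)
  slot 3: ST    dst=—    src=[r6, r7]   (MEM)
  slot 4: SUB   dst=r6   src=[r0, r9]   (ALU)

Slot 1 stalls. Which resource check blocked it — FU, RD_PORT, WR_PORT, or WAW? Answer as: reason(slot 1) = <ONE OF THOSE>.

slot 0 (MEM): ISSUE — free A1,Mu1,Ld1,B1 rp6 wp2
slot 1 (ALU): stall WAW — free A1,Mu1,Ld1,B1 rp6 wp2
slot 2 (MEM): ISSUE — free A1,Mu1,Ld0,B1 rp5 wp1
slot 3 (MEM): stall FU — free A1,Mu1,Ld0,B1 rp5 wp1
slot 4 (ALU): stall WAW — free A1,Mu1,Ld0,B1 rp5 wp1

reason(slot 1) = WAW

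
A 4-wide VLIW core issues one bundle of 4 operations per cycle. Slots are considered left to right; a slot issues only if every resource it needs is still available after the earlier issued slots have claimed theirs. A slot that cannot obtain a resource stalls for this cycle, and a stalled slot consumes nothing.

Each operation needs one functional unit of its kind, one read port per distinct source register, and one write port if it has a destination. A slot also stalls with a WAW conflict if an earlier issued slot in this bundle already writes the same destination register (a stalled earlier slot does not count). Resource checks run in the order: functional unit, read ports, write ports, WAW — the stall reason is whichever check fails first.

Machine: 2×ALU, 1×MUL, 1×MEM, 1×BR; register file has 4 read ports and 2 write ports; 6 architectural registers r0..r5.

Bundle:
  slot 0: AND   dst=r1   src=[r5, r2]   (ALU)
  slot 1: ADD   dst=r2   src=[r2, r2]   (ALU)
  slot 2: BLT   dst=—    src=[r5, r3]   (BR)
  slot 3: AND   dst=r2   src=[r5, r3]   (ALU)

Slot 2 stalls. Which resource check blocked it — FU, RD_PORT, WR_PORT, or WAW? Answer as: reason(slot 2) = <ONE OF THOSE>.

reason(slot 2) = RD_PORT

[0] ALU needs rd=2 wr=1: ok; after: ALU=1 MUL=1 MEM=1 BR=1, R=2, W=1
[1] ALU needs rd=1 wr=1: ok; after: ALU=0 MUL=1 MEM=1 BR=1, R=1, W=0
[2] BR needs rd=2 wr=0: RD_PORT; after: ALU=0 MUL=1 MEM=1 BR=1, R=1, W=0
[3] ALU needs rd=2 wr=1: FU; after: ALU=0 MUL=1 MEM=1 BR=1, R=1, W=0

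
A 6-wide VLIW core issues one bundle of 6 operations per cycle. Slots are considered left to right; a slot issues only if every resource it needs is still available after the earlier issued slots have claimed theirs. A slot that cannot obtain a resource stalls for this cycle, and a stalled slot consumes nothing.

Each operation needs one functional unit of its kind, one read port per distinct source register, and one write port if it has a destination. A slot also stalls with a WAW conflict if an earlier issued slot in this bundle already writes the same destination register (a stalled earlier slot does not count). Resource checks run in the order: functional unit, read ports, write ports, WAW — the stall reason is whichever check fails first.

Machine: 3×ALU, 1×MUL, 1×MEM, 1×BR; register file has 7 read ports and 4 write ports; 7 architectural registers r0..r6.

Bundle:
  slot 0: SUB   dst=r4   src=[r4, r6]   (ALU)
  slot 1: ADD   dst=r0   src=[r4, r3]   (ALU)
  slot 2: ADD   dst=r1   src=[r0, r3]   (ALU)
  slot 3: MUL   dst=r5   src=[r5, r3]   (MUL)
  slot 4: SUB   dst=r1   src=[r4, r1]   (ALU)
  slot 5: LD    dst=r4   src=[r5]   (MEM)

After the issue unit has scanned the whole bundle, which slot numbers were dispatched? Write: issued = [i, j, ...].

issued = [0, 1, 2]

slot 0 (ALU): ISSUE — free A2,Mu1,Ld1,B1 rp5 wp3
slot 1 (ALU): ISSUE — free A1,Mu1,Ld1,B1 rp3 wp2
slot 2 (ALU): ISSUE — free A0,Mu1,Ld1,B1 rp1 wp1
slot 3 (MUL): stall RD_PORT — free A0,Mu1,Ld1,B1 rp1 wp1
slot 4 (ALU): stall FU — free A0,Mu1,Ld1,B1 rp1 wp1
slot 5 (MEM): stall WAW — free A0,Mu1,Ld1,B1 rp1 wp1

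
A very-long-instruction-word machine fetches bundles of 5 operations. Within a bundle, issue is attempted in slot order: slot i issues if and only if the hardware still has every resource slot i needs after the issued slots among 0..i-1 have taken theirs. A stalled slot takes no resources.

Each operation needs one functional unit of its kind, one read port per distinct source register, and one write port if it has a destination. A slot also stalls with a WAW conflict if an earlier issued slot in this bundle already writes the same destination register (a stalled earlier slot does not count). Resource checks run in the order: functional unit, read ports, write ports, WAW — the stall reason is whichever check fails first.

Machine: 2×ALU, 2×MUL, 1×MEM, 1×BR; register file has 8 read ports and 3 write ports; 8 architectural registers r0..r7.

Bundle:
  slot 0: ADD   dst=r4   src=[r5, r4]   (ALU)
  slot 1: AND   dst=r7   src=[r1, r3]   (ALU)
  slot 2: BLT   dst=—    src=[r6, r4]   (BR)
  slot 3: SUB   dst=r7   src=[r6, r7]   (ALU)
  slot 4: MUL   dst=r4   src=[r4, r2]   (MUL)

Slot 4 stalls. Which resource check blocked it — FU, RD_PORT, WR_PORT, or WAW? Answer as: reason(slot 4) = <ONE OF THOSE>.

reason(slot 4) = WAW

  0. ALU→r4 ⇒ go  {1A/2Mu/1Ld/1B | 6r 2w}
  1. ALU→r7 ⇒ go  {0A/2Mu/1Ld/1B | 4r 1w}
  2. BR ⇒ go  {0A/2Mu/1Ld/0B | 2r 1w}
  3. ALU→r7 ⇒ no(FU)  {0A/2Mu/1Ld/0B | 2r 1w}
  4. MUL→r4 ⇒ no(WAW)  {0A/2Mu/1Ld/0B | 2r 1w}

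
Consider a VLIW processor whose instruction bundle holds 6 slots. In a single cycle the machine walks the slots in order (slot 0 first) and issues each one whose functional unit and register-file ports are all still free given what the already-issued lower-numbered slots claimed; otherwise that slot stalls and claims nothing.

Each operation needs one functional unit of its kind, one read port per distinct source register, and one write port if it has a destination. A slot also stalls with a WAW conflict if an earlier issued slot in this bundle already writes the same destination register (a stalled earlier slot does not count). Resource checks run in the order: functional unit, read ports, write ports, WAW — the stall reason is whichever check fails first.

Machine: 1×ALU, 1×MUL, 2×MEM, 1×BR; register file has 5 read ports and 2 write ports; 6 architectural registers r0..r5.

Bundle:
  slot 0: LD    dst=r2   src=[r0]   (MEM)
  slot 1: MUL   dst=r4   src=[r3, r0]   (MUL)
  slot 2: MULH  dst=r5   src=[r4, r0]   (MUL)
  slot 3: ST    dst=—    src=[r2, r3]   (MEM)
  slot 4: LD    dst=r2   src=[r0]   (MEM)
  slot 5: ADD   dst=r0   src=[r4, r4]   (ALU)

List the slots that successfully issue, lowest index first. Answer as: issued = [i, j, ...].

issued = [0, 1, 3]

(0) want 1×MEM +1rd +1wr — yes → AL1|MU1|ME1|BR1|rd4|wr1
(1) want 1×MUL +2rd +1wr — yes → AL1|MU0|ME1|BR1|rd2|wr0
(2) want 1×MUL +2rd +1wr — FU → AL1|MU0|ME1|BR1|rd2|wr0
(3) want 1×MEM +2rd +0wr — yes → AL1|MU0|ME0|BR1|rd0|wr0
(4) want 1×MEM +1rd +1wr — FU → AL1|MU0|ME0|BR1|rd0|wr0
(5) want 1×ALU +1rd +1wr — RD_PORT → AL1|MU0|ME0|BR1|rd0|wr0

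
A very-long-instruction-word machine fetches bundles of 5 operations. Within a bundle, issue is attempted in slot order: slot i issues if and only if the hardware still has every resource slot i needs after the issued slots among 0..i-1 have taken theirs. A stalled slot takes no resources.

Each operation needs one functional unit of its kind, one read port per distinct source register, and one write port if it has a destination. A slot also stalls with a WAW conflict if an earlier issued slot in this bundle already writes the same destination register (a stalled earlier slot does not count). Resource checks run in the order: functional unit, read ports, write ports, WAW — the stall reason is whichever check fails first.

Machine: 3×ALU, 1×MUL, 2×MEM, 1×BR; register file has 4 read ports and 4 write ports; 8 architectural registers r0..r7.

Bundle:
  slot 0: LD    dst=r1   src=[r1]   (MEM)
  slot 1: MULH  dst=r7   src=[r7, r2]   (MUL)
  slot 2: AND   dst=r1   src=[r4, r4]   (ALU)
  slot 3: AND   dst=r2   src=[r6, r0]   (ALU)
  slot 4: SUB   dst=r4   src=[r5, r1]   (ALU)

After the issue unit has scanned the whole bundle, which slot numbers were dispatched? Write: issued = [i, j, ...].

issued = [0, 1]

(0) want 1×MEM +1rd +1wr — yes → AL3|MU1|ME1|BR1|rd3|wr3
(1) want 1×MUL +2rd +1wr — yes → AL3|MU0|ME1|BR1|rd1|wr2
(2) want 1×ALU +1rd +1wr — WAW → AL3|MU0|ME1|BR1|rd1|wr2
(3) want 1×ALU +2rd +1wr — RD_PORT → AL3|MU0|ME1|BR1|rd1|wr2
(4) want 1×ALU +2rd +1wr — RD_PORT → AL3|MU0|ME1|BR1|rd1|wr2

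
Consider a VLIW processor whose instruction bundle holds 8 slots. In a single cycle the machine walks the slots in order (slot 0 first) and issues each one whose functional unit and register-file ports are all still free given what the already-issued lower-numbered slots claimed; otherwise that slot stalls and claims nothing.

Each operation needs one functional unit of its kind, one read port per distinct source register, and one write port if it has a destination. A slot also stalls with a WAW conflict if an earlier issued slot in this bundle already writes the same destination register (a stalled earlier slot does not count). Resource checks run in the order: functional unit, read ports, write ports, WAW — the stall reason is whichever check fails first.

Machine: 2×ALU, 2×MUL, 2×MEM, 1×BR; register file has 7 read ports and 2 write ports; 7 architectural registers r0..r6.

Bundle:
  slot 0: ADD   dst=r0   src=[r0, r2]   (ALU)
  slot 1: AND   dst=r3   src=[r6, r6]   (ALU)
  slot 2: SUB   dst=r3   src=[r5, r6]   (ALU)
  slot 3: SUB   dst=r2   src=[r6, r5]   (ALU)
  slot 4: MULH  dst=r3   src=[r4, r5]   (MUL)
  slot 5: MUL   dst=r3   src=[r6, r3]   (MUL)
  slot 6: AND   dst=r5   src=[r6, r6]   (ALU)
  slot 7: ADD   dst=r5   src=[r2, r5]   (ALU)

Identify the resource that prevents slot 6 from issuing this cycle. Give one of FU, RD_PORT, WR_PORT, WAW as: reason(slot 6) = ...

reason(slot 6) = FU

slot 0 (ALU): ISSUE — free A1,Mu2,Ld2,B1 rp5 wp1
slot 1 (ALU): ISSUE — free A0,Mu2,Ld2,B1 rp4 wp0
slot 2 (ALU): stall FU — free A0,Mu2,Ld2,B1 rp4 wp0
slot 3 (ALU): stall FU — free A0,Mu2,Ld2,B1 rp4 wp0
slot 4 (MUL): stall WR_PORT — free A0,Mu2,Ld2,B1 rp4 wp0
slot 5 (MUL): stall WR_PORT — free A0,Mu2,Ld2,B1 rp4 wp0
slot 6 (ALU): stall FU — free A0,Mu2,Ld2,B1 rp4 wp0
slot 7 (ALU): stall FU — free A0,Mu2,Ld2,B1 rp4 wp0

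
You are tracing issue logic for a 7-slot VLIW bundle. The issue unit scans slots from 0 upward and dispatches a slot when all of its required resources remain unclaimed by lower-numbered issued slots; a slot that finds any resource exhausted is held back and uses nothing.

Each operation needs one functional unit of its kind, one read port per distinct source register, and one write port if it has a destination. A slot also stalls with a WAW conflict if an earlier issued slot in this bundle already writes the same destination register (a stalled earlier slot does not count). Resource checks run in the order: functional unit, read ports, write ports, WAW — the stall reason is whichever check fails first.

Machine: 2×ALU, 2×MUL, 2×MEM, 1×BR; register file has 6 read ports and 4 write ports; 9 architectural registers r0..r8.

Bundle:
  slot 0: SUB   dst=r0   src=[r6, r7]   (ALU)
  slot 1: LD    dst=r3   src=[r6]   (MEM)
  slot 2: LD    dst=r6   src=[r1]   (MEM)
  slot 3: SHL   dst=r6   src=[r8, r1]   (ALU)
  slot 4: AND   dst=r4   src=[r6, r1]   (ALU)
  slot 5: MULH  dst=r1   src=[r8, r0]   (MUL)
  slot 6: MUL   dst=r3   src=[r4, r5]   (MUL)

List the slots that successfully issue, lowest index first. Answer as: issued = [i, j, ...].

  0. ALU→r0 ⇒ go  {1A/2Mu/2Ld/1B | 4r 3w}
  1. MEM→r3 ⇒ go  {1A/2Mu/1Ld/1B | 3r 2w}
  2. MEM→r6 ⇒ go  {1A/2Mu/0Ld/1B | 2r 1w}
  3. ALU→r6 ⇒ no(WAW)  {1A/2Mu/0Ld/1B | 2r 1w}
  4. ALU→r4 ⇒ go  {0A/2Mu/0Ld/1B | 0r 0w}
  5. MUL→r1 ⇒ no(RD_PORT)  {0A/2Mu/0Ld/1B | 0r 0w}
  6. MUL→r3 ⇒ no(RD_PORT)  {0A/2Mu/0Ld/1B | 0r 0w}

issued = [0, 1, 2, 4]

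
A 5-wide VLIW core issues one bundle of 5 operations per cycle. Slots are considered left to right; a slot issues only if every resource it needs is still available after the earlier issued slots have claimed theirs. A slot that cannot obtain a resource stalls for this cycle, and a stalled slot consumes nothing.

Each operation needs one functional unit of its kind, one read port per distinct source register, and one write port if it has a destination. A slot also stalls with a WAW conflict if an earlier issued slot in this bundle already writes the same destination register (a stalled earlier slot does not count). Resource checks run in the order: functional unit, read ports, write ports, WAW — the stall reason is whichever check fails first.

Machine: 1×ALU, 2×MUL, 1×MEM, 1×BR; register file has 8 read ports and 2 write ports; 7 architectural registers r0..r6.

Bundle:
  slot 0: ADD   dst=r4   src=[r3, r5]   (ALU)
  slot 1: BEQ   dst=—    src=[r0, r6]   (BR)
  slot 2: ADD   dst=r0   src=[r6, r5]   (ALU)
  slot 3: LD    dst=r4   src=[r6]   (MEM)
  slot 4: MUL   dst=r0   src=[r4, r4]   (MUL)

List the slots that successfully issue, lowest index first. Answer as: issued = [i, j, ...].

issued = [0, 1, 4]

[0] ALU needs rd=2 wr=1: ok; after: ALU=0 MUL=2 MEM=1 BR=1, R=6, W=1
[1] BR needs rd=2 wr=0: ok; after: ALU=0 MUL=2 MEM=1 BR=0, R=4, W=1
[2] ALU needs rd=2 wr=1: FU; after: ALU=0 MUL=2 MEM=1 BR=0, R=4, W=1
[3] MEM needs rd=1 wr=1: WAW; after: ALU=0 MUL=2 MEM=1 BR=0, R=4, W=1
[4] MUL needs rd=1 wr=1: ok; after: ALU=0 MUL=1 MEM=1 BR=0, R=3, W=0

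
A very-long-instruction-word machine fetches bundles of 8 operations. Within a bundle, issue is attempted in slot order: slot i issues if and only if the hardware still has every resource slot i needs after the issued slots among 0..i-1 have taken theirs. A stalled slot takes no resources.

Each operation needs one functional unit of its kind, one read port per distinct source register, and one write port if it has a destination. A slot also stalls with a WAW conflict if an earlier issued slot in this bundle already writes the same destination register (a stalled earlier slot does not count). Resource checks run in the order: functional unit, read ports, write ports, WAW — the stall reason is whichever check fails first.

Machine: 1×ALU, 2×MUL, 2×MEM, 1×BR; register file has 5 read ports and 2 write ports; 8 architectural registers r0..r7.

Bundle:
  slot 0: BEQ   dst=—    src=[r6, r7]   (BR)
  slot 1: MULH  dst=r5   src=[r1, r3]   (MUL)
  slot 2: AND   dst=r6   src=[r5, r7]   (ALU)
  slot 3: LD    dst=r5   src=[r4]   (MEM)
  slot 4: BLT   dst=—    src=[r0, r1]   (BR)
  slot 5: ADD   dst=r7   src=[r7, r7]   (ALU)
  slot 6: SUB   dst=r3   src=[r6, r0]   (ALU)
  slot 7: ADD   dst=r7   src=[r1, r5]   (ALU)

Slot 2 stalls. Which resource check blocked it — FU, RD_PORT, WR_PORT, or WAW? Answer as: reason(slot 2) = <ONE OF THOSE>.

reason(slot 2) = RD_PORT

[0] BR needs rd=2 wr=0: ok; after: ALU=1 MUL=2 MEM=2 BR=0, R=3, W=2
[1] MUL needs rd=2 wr=1: ok; after: ALU=1 MUL=1 MEM=2 BR=0, R=1, W=1
[2] ALU needs rd=2 wr=1: RD_PORT; after: ALU=1 MUL=1 MEM=2 BR=0, R=1, W=1
[3] MEM needs rd=1 wr=1: WAW; after: ALU=1 MUL=1 MEM=2 BR=0, R=1, W=1
[4] BR needs rd=2 wr=0: FU; after: ALU=1 MUL=1 MEM=2 BR=0, R=1, W=1
[5] ALU needs rd=1 wr=1: ok; after: ALU=0 MUL=1 MEM=2 BR=0, R=0, W=0
[6] ALU needs rd=2 wr=1: FU; after: ALU=0 MUL=1 MEM=2 BR=0, R=0, W=0
[7] ALU needs rd=2 wr=1: FU; after: ALU=0 MUL=1 MEM=2 BR=0, R=0, W=0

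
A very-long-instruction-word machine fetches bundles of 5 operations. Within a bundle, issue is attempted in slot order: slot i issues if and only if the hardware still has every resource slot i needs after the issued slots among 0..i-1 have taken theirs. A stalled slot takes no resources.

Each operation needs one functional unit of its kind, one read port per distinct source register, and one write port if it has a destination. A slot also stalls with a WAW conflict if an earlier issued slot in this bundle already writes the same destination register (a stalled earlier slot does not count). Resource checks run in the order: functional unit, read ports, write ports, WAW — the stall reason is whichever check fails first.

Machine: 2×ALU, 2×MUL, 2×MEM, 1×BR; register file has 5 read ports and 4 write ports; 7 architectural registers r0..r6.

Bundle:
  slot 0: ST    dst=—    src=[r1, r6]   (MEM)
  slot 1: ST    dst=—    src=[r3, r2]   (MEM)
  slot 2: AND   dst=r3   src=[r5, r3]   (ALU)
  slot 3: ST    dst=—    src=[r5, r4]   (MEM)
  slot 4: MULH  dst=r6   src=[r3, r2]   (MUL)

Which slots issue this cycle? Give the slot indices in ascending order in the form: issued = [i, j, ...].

issued = [0, 1]

[0] MEM needs rd=2 wr=0: ok; after: ALU=2 MUL=2 MEM=1 BR=1, R=3, W=4
[1] MEM needs rd=2 wr=0: ok; after: ALU=2 MUL=2 MEM=0 BR=1, R=1, W=4
[2] ALU needs rd=2 wr=1: RD_PORT; after: ALU=2 MUL=2 MEM=0 BR=1, R=1, W=4
[3] MEM needs rd=2 wr=0: FU; after: ALU=2 MUL=2 MEM=0 BR=1, R=1, W=4
[4] MUL needs rd=2 wr=1: RD_PORT; after: ALU=2 MUL=2 MEM=0 BR=1, R=1, W=4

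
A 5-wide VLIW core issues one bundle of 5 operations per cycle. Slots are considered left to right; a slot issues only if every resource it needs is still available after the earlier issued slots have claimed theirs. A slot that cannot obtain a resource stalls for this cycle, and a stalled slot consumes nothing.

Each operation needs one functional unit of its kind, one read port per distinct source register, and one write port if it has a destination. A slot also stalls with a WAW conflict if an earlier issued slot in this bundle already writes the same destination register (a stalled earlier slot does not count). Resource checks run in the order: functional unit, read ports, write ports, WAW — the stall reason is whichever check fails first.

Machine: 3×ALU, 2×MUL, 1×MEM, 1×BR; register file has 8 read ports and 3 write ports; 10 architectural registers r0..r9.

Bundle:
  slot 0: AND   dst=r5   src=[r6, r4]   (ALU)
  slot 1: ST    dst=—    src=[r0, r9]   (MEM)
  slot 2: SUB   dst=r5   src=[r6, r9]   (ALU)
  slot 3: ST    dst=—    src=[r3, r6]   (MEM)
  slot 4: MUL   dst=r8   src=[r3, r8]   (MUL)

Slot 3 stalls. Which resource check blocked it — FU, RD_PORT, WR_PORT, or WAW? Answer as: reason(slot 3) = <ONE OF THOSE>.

slot 0 (ALU): ISSUE — free A2,Mu2,Ld1,B1 rp6 wp2
slot 1 (MEM): ISSUE — free A2,Mu2,Ld0,B1 rp4 wp2
slot 2 (ALU): stall WAW — free A2,Mu2,Ld0,B1 rp4 wp2
slot 3 (MEM): stall FU — free A2,Mu2,Ld0,B1 rp4 wp2
slot 4 (MUL): ISSUE — free A2,Mu1,Ld0,B1 rp2 wp1

reason(slot 3) = FU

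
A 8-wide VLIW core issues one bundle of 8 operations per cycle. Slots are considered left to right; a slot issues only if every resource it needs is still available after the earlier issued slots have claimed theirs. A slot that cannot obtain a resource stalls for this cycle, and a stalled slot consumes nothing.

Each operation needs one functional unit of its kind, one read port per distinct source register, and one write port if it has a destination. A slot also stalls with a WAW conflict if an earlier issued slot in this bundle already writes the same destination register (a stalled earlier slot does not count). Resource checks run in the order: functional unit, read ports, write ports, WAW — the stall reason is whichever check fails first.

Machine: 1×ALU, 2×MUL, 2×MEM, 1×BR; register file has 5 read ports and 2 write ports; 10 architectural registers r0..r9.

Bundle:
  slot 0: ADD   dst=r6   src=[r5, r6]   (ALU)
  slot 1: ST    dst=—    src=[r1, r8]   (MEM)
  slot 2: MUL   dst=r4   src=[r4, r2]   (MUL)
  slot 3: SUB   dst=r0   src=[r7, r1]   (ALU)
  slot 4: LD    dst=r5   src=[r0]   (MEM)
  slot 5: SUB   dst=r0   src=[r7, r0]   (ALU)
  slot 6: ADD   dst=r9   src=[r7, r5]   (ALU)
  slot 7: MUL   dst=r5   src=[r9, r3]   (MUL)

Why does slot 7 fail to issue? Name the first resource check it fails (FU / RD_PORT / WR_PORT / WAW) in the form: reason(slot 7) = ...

reason(slot 7) = RD_PORT

#0 ALU src=r5,r6 dispatched  <A:0 Mu:2 Ld:2 B:1 rd:3 wr:1>
#1 MEM src=r1,r8 dispatched  <A:0 Mu:2 Ld:1 B:1 rd:1 wr:1>
#2 MUL src=r4,r2 held:RD_PORT  <A:0 Mu:2 Ld:1 B:1 rd:1 wr:1>
#3 ALU src=r7,r1 held:FU  <A:0 Mu:2 Ld:1 B:1 rd:1 wr:1>
#4 MEM src=r0 dispatched  <A:0 Mu:2 Ld:0 B:1 rd:0 wr:0>
#5 ALU src=r7,r0 held:FU  <A:0 Mu:2 Ld:0 B:1 rd:0 wr:0>
#6 ALU src=r7,r5 held:FU  <A:0 Mu:2 Ld:0 B:1 rd:0 wr:0>
#7 MUL src=r9,r3 held:RD_PORT  <A:0 Mu:2 Ld:0 B:1 rd:0 wr:0>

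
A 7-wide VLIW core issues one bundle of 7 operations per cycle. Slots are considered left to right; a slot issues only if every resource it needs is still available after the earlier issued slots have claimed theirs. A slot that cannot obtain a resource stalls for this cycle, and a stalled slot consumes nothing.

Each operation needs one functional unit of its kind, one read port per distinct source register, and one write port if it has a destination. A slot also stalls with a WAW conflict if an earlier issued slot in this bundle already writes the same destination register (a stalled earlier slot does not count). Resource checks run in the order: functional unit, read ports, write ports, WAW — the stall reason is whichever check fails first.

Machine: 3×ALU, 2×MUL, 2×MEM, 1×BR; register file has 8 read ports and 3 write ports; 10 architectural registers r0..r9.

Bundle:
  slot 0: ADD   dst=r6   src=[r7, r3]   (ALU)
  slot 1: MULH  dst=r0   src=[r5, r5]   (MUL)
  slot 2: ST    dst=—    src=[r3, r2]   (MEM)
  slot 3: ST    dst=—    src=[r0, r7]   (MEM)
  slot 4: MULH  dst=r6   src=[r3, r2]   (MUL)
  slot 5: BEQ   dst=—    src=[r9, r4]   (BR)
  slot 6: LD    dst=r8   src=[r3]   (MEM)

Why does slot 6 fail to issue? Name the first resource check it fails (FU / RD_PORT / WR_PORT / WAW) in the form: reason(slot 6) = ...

reason(slot 6) = FU

  0. ALU→r6 ⇒ go  {2A/2Mu/2Ld/1B | 6r 2w}
  1. MUL→r0 ⇒ go  {2A/1Mu/2Ld/1B | 5r 1w}
  2. MEM ⇒ go  {2A/1Mu/1Ld/1B | 3r 1w}
  3. MEM ⇒ go  {2A/1Mu/0Ld/1B | 1r 1w}
  4. MUL→r6 ⇒ no(RD_PORT)  {2A/1Mu/0Ld/1B | 1r 1w}
  5. BR ⇒ no(RD_PORT)  {2A/1Mu/0Ld/1B | 1r 1w}
  6. MEM→r8 ⇒ no(FU)  {2A/1Mu/0Ld/1B | 1r 1w}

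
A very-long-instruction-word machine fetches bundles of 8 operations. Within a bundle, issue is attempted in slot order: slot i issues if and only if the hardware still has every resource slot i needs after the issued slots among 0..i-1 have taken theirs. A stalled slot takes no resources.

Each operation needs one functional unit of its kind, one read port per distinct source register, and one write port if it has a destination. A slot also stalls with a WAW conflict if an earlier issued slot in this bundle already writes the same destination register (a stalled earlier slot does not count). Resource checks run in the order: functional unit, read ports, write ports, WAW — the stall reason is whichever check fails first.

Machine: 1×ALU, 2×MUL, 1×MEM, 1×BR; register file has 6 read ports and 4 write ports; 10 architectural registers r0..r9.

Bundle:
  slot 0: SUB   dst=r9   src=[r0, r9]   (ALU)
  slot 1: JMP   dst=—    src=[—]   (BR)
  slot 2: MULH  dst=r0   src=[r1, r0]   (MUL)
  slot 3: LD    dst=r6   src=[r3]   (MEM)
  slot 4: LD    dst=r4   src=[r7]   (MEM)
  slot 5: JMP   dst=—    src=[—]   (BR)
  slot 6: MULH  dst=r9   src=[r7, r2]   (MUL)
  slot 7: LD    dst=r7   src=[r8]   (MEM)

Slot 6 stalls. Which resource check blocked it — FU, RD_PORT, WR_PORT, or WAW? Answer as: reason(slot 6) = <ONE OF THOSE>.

reason(slot 6) = RD_PORT

#0 ALU src=r0,r9 dispatched  <A:0 Mu:2 Ld:1 B:1 rd:4 wr:3>
#1 BR src=- dispatched  <A:0 Mu:2 Ld:1 B:0 rd:4 wr:3>
#2 MUL src=r1,r0 dispatched  <A:0 Mu:1 Ld:1 B:0 rd:2 wr:2>
#3 MEM src=r3 dispatched  <A:0 Mu:1 Ld:0 B:0 rd:1 wr:1>
#4 MEM src=r7 held:FU  <A:0 Mu:1 Ld:0 B:0 rd:1 wr:1>
#5 BR src=- held:FU  <A:0 Mu:1 Ld:0 B:0 rd:1 wr:1>
#6 MUL src=r7,r2 held:RD_PORT  <A:0 Mu:1 Ld:0 B:0 rd:1 wr:1>
#7 MEM src=r8 held:FU  <A:0 Mu:1 Ld:0 B:0 rd:1 wr:1>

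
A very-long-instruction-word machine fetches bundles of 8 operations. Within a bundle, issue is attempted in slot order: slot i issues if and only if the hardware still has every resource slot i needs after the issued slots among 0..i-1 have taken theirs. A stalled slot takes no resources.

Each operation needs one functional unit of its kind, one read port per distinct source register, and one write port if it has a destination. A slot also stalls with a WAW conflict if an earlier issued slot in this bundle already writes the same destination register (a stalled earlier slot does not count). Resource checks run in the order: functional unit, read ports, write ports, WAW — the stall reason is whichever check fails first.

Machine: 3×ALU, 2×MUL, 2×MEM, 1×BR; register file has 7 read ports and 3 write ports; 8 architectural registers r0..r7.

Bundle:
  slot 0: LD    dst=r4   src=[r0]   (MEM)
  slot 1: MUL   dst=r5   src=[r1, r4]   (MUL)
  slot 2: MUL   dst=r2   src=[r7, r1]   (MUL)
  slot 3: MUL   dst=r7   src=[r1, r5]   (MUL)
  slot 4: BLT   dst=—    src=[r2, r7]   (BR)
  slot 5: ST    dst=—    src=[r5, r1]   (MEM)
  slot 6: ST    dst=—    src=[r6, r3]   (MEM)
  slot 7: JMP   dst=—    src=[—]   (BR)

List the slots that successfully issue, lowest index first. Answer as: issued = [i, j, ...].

(0) want 1×MEM +1rd +1wr — yes → AL3|MU2|ME1|BR1|rd6|wr2
(1) want 1×MUL +2rd +1wr — yes → AL3|MU1|ME1|BR1|rd4|wr1
(2) want 1×MUL +2rd +1wr — yes → AL3|MU0|ME1|BR1|rd2|wr0
(3) want 1×MUL +2rd +1wr — FU → AL3|MU0|ME1|BR1|rd2|wr0
(4) want 1×BR +2rd +0wr — yes → AL3|MU0|ME1|BR0|rd0|wr0
(5) want 1×MEM +2rd +0wr — RD_PORT → AL3|MU0|ME1|BR0|rd0|wr0
(6) want 1×MEM +2rd +0wr — RD_PORT → AL3|MU0|ME1|BR0|rd0|wr0
(7) want 1×BR +0rd +0wr — FU → AL3|MU0|ME1|BR0|rd0|wr0

issued = [0, 1, 2, 4]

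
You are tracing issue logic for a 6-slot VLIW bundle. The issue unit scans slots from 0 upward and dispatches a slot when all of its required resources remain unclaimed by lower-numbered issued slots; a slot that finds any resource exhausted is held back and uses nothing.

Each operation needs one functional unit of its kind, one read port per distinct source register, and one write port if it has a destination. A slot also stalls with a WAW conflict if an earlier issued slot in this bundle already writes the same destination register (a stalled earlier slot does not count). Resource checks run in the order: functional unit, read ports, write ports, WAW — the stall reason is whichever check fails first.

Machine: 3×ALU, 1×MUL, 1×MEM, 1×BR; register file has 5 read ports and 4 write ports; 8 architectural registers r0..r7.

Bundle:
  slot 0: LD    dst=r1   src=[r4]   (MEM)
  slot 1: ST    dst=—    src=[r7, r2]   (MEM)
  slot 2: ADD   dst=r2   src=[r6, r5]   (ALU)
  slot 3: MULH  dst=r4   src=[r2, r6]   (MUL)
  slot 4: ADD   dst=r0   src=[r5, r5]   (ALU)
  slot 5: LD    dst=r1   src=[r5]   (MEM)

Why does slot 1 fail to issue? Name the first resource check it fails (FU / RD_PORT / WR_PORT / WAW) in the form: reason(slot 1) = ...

[0] MEM needs rd=1 wr=1: ok; after: ALU=3 MUL=1 MEM=0 BR=1, R=4, W=3
[1] MEM needs rd=2 wr=0: FU; after: ALU=3 MUL=1 MEM=0 BR=1, R=4, W=3
[2] ALU needs rd=2 wr=1: ok; after: ALU=2 MUL=1 MEM=0 BR=1, R=2, W=2
[3] MUL needs rd=2 wr=1: ok; after: ALU=2 MUL=0 MEM=0 BR=1, R=0, W=1
[4] ALU needs rd=1 wr=1: RD_PORT; after: ALU=2 MUL=0 MEM=0 BR=1, R=0, W=1
[5] MEM needs rd=1 wr=1: FU; after: ALU=2 MUL=0 MEM=0 BR=1, R=0, W=1

reason(slot 1) = FU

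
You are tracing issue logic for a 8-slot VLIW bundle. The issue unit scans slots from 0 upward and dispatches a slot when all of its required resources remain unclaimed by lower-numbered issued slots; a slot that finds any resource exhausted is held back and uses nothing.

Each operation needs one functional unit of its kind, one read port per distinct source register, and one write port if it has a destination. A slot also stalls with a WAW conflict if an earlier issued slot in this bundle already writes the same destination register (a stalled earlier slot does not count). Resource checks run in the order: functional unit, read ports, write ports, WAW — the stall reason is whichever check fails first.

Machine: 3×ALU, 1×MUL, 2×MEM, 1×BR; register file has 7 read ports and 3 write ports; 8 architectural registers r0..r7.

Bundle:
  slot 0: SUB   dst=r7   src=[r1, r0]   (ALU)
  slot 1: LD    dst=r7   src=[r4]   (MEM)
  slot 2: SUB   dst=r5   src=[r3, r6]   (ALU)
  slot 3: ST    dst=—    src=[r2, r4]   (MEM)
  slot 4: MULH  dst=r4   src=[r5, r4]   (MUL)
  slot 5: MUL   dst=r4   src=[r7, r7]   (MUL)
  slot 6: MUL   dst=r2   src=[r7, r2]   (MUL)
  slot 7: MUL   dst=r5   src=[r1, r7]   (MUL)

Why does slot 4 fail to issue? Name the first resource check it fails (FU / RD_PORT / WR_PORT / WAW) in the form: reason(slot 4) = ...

reason(slot 4) = RD_PORT

[0] ALU needs rd=2 wr=1: ok; after: ALU=2 MUL=1 MEM=2 BR=1, R=5, W=2
[1] MEM needs rd=1 wr=1: WAW; after: ALU=2 MUL=1 MEM=2 BR=1, R=5, W=2
[2] ALU needs rd=2 wr=1: ok; after: ALU=1 MUL=1 MEM=2 BR=1, R=3, W=1
[3] MEM needs rd=2 wr=0: ok; after: ALU=1 MUL=1 MEM=1 BR=1, R=1, W=1
[4] MUL needs rd=2 wr=1: RD_PORT; after: ALU=1 MUL=1 MEM=1 BR=1, R=1, W=1
[5] MUL needs rd=1 wr=1: ok; after: ALU=1 MUL=0 MEM=1 BR=1, R=0, W=0
[6] MUL needs rd=2 wr=1: FU; after: ALU=1 MUL=0 MEM=1 BR=1, R=0, W=0
[7] MUL needs rd=2 wr=1: FU; after: ALU=1 MUL=0 MEM=1 BR=1, R=0, W=0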